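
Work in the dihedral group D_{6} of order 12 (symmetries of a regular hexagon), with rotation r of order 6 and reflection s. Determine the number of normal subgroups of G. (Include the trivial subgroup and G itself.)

7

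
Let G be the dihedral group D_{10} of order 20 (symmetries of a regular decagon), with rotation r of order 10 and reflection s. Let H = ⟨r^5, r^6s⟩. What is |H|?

4

|⟨r^5⟩| = 2 and |⟨r^6s⟩| = 2, so |H| is a multiple of lcm(2, 2) = 2 and divides |G| = 20.
Closing under the operation: H = {e, r^5, rs, r^6s}, so |H| = 4.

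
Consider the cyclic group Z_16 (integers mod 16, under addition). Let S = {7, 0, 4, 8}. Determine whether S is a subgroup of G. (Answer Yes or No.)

No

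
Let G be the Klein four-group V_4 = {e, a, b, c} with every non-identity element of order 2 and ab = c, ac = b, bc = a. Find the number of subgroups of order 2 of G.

|G| = 4 and 2 | 4, so subgroups of order 2 are possible by Lagrange.
The subgroups of order 2 are: {e, a}; {e, b}; {e, c}.
So G has 3 subgroups of order 2.

3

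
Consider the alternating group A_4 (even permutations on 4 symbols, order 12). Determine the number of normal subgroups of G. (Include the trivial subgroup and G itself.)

3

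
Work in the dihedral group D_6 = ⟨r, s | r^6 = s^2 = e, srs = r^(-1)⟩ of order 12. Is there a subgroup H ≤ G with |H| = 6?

Yes

6 | 12. A subgroup of order 6 is {e, r, r^2, r^3, r^4, r^5}.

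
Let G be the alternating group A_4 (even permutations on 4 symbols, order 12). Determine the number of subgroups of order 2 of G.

3

|G| = 12 and 2 | 12, so subgroups of order 2 are possible by Lagrange.
The subgroups of order 2 are: {e, (1 2)(3 4)}; {e, (1 3)(2 4)}; {e, (1 4)(2 3)}.
So G has 3 subgroups of order 2.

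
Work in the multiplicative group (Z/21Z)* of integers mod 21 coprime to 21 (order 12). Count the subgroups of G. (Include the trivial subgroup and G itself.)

10

|G| = 12, so by Lagrange every subgroup order divides 12. Divisors: 1, 2, 3, 4, 6, 12.
Subgroups by order — order 1: 1; order 2: 3; order 3: 1; order 4: 1; order 6: 3; order 12: 1.
Total: 1 + 3 + 1 + 1 + 3 + 1 = 10.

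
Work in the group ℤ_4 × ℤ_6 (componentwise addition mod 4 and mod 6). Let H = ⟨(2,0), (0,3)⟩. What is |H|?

|⟨(2,0)⟩| = 2 and |⟨(0,3)⟩| = 2, so |H| is a multiple of lcm(2, 2) = 2 and divides |G| = 24.
Closing under the operation: H = {(0,0), (0,3), (2,0), (2,3)}, so |H| = 4.

4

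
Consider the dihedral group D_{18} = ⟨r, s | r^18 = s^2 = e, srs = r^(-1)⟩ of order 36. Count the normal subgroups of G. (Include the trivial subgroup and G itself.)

9

G has 45 subgroups. Checking conjugation-invariance by order — order 1: 1/1 normal; order 2: 1/19 normal; order 3: 1/1 normal; order 4: 0/9 normal; order 6: 1/7 normal; order 9: 1/1 normal; order 12: 0/3 normal; order 18: 3/3 normal; order 36: 1/1 normal.
Total normal subgroups: 9.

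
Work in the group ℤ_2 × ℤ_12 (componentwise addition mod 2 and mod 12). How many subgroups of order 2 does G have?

|G| = 24 and 2 | 24, so subgroups of order 2 are possible by Lagrange.
The subgroups of order 2 are: {(0,0), (0,6)}; {(0,0), (1,0)}; {(0,0), (1,6)}.
So G has 3 subgroups of order 2.

3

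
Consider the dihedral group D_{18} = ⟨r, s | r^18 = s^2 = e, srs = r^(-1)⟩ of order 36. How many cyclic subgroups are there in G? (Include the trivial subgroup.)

A cyclic subgroup of order d is generated by each of its φ(d) elements of order d, so the cyclic subgroups of order d number (#elements of order d)/φ(d).
Cyclic subgroups by order — order 1: 1; order 2: 19; order 3: 1; order 6: 1; order 9: 1; order 18: 1.
Total: 24.

24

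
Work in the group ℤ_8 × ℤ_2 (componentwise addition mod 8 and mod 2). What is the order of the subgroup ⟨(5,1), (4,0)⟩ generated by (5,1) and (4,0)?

8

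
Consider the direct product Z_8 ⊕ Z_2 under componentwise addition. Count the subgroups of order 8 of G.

3

|G| = 16 and 8 | 16, so subgroups of order 8 are possible by Lagrange.
The subgroups of order 8 are: {(0,0), (0,1), (2,0), (2,1), (4,0), (4,1), (6,0), (6,1)}; {(0,0), (1,0), (2,0), (3,0), (4,0), (5,0), (6,0), (7,0)}; {(0,0), (1,1), (2,0), (3,1), (4,0), (5,1), (6,0), (7,1)}.
So G has 3 subgroups of order 8.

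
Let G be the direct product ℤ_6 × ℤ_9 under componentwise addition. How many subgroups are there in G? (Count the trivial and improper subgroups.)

20

|G| = 54, so by Lagrange every subgroup order divides 54. Divisors: 1, 2, 3, 6, 9, 18, 27, 54.
Subgroups by order — order 1: 1; order 2: 1; order 3: 4; order 6: 4; order 9: 4; order 18: 4; order 27: 1; order 54: 1.
Total: 1 + 1 + 4 + 4 + 4 + 4 + 1 + 1 = 20.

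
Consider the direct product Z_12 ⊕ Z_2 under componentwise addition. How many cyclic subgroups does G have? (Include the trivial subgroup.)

Group the elements of G by the cyclic subgroup they generate; each cyclic subgroup of order d accounts for φ(d) elements.
Cyclic subgroups by order — order 1: 1; order 2: 3; order 3: 1; order 4: 2; order 6: 3; order 12: 2.
Total: 12.

12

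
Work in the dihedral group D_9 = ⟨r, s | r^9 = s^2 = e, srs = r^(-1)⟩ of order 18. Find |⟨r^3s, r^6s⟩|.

|⟨r^3s⟩| = 2 and |⟨r^6s⟩| = 2, so |H| is a multiple of lcm(2, 2) = 2 and divides |G| = 18.
Closing under the operation: H = {e, r^3, r^6, s, r^3s, r^6s}, so |H| = 6.

6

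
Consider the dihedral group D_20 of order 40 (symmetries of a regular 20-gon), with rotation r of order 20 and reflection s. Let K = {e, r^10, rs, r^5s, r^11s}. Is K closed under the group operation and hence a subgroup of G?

No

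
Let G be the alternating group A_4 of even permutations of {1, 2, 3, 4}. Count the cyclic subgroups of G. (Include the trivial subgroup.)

8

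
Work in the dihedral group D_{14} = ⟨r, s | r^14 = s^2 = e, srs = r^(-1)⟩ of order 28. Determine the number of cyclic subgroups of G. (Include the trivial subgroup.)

Group the elements of G by the cyclic subgroup they generate; each cyclic subgroup of order d accounts for φ(d) elements.
Cyclic subgroups by order — order 1: 1; order 2: 15; order 7: 1; order 14: 1.
Total: 18.

18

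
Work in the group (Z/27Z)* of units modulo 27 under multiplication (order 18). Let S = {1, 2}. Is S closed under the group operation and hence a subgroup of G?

No

2 ∈ S but its inverse 14 ∉ S, so S is not a subgroup.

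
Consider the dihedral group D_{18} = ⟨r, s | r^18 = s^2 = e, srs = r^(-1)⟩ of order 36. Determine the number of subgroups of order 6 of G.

7

|G| = 36 and 6 | 36, so subgroups of order 6 are possible by Lagrange.
The subgroups of order 6 are: {e, r^6, r^12, r^4s, r^10s, r^16s}; {e, r^6, r^12, r^5s, r^11s, r^17s}; {e, r^6, r^12, s, r^6s, r^12s}; {e, r^6, r^12, rs, r^7s, r^13s}; … (7 in all).
So G has 7 subgroups of order 6.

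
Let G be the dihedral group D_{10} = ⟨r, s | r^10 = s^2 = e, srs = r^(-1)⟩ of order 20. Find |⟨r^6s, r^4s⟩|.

|⟨r^6s⟩| = 2 and |⟨r^4s⟩| = 2, so |H| is a multiple of lcm(2, 2) = 2 and divides |G| = 20.
Closing under the operation: H = {e, r^2, r^4, r^6, r^8, s, r^2s, r^4s, r^6s, r^8s}, so |H| = 10.

10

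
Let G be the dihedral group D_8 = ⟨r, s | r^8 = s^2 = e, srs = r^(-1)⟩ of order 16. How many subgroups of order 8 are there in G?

3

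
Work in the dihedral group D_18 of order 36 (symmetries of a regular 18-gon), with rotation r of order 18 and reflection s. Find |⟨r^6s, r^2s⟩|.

|⟨r^6s⟩| = 2 and |⟨r^2s⟩| = 2, so |H| is a multiple of lcm(2, 2) = 2 and divides |G| = 36.
Closing under the operation: H = {e, r^2, r^4, r^6, r^8, r^10, r^12, r^14, r^16, s, r^2s, r^4s, r^6s, r^8s, r^10s, r^12s, r^14s, r^16s}, so |H| = 18.

18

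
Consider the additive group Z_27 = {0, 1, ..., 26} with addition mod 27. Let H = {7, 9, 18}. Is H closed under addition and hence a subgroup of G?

No

The identity 0 ∉ H, so H is not a subgroup.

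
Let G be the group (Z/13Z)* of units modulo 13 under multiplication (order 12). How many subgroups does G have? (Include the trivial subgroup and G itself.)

|G| = 12, so by Lagrange every subgroup order divides 12. Divisors: 1, 2, 3, 4, 6, 12.
Subgroups by order — order 1: 1; order 2: 1; order 3: 1; order 4: 1; order 6: 1; order 12: 1.
Total: 1 + 1 + 1 + 1 + 1 + 1 = 6.

6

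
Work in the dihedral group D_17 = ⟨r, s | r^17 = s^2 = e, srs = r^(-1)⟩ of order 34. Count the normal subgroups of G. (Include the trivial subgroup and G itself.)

3

G has 20 subgroups. Checking conjugation-invariance by order — order 1: 1/1 normal; order 2: 0/17 normal; order 17: 1/1 normal; order 34: 1/1 normal.
Total normal subgroups: 3.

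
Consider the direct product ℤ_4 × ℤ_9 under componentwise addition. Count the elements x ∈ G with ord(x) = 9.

6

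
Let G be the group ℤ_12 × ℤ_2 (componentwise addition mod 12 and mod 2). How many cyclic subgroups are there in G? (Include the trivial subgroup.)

12

Group the elements of G by the cyclic subgroup they generate; each cyclic subgroup of order d accounts for φ(d) elements.
Cyclic subgroups by order — order 1: 1; order 2: 3; order 3: 1; order 4: 2; order 6: 3; order 12: 2.
Total: 12.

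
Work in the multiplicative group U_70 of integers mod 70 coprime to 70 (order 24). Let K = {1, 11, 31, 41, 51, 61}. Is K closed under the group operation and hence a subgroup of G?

Yes

|K| = 6 divides |G| = 24, consistent with Lagrange.
K contains the identity, every element's inverse is in K, and K is closed under ·: it is a subgroup.
In fact K = ⟨61⟩.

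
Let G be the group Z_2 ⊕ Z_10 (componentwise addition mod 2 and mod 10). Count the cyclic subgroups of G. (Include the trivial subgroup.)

A cyclic subgroup of order d is generated by each of its φ(d) elements of order d, so the cyclic subgroups of order d number (#elements of order d)/φ(d).
Cyclic subgroups by order — order 1: 1; order 2: 3; order 5: 1; order 10: 3.
Total: 8.

8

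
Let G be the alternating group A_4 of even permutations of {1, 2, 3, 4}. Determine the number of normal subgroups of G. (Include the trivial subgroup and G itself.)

G has 10 subgroups. Checking conjugation-invariance by order — order 1: 1/1 normal; order 2: 0/3 normal; order 3: 0/4 normal; order 4: 1/1 normal; order 12: 1/1 normal.
Total normal subgroups: 3.

3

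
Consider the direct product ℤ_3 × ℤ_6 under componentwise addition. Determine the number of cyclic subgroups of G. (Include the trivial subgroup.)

10

A cyclic subgroup of order d is generated by each of its φ(d) elements of order d, so the cyclic subgroups of order d number (#elements of order d)/φ(d).
Cyclic subgroups by order — order 1: 1; order 2: 1; order 3: 4; order 6: 4.
Total: 10.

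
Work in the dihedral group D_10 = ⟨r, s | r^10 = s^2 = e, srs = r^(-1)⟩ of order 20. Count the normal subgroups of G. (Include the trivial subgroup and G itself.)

G has 22 subgroups. Checking conjugation-invariance by order — order 1: 1/1 normal; order 2: 1/11 normal; order 4: 0/5 normal; order 5: 1/1 normal; order 10: 3/3 normal; order 20: 1/1 normal.
Total normal subgroups: 7.

7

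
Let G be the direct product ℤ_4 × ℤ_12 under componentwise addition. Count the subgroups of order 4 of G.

7

|G| = 48 and 4 | 48, so subgroups of order 4 are possible by Lagrange.
The subgroups of order 4 are: {(0,0), (0,3), (0,6), (0,9)}; {(0,0), (0,6), (2,0), (2,6)}; {(0,0), (0,6), (2,3), (2,9)}; {(0,0), (1,0), (2,0), (3,0)}; … (7 in all).
So G has 7 subgroups of order 4.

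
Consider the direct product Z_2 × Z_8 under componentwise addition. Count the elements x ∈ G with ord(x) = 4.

An element (a,b) has order lcm(ord(a), ord(b)); count pairs with lcm equal to 4.
Enumerating gives 4 such elements.

4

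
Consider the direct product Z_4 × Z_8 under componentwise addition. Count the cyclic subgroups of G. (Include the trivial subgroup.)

Each element a generates a cyclic subgroup ⟨a⟩; distinct elements may generate the same one (a cyclic group of order d has φ(d) generators).
Cyclic subgroups by order — order 1: 1; order 2: 3; order 4: 6; order 8: 4.
Total: 14.

14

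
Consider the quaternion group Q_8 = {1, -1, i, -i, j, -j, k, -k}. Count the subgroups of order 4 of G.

|G| = 8 and 4 | 8, so subgroups of order 4 are possible by Lagrange.
The subgroups of order 4 are: {1, -1, i, -i}; {1, -1, j, -j}; {1, -1, k, -k}.
So G has 3 subgroups of order 4.

3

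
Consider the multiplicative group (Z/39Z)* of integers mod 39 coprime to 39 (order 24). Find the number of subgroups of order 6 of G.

3

|G| = 24 and 6 | 24, so subgroups of order 6 are possible by Lagrange.
The subgroups of order 6 are: {1, 4, 10, 16, 22, 25}; {1, 14, 16, 22, 29, 35}; {1, 16, 17, 22, 23, 38}.
So G has 3 subgroups of order 6.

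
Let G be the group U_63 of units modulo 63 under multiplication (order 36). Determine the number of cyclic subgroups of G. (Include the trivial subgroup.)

20

A cyclic subgroup of order d is generated by each of its φ(d) elements of order d, so the cyclic subgroups of order d number (#elements of order d)/φ(d).
Cyclic subgroups by order — order 1: 1; order 2: 3; order 3: 4; order 6: 12.
Total: 20.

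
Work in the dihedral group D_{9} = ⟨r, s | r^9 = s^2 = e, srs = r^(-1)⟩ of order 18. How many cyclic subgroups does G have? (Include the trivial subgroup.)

12

A cyclic subgroup of order d is generated by each of its φ(d) elements of order d, so the cyclic subgroups of order d number (#elements of order d)/φ(d).
Cyclic subgroups by order — order 1: 1; order 2: 9; order 3: 1; order 9: 1.
Total: 12.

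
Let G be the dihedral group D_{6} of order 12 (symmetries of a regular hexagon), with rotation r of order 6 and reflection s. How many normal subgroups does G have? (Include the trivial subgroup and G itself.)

G has 16 subgroups. Checking conjugation-invariance by order — order 1: 1/1 normal; order 2: 1/7 normal; order 3: 1/1 normal; order 4: 0/3 normal; order 6: 3/3 normal; order 12: 1/1 normal.
Total normal subgroups: 7.

7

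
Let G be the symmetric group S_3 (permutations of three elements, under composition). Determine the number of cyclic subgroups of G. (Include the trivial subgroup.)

A cyclic subgroup of order d is generated by each of its φ(d) elements of order d, so the cyclic subgroups of order d number (#elements of order d)/φ(d).
Cyclic subgroups by order — order 1: 1; order 2: 3; order 3: 1.
Total: 5.

5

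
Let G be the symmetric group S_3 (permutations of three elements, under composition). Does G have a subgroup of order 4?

4 does not divide |G| = 6, so by Lagrange no subgroup of order 4 exists.

No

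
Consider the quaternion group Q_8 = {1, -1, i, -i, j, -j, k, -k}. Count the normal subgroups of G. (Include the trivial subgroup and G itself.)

6

G has 6 subgroups. Checking conjugation-invariance by order — order 1: 1/1 normal; order 2: 1/1 normal; order 4: 3/3 normal; order 8: 1/1 normal.
Total normal subgroups: 6.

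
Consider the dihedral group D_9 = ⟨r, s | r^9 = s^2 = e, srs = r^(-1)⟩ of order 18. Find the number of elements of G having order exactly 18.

0

No element of G has order 18 (even though 18 | 18).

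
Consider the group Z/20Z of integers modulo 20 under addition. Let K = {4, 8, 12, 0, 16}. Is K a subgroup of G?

|K| = 5 divides |G| = 20, consistent with Lagrange.
K contains the identity, every element's inverse is in K, and K is closed under +: it is a subgroup.
In fact K = ⟨16⟩.

Yes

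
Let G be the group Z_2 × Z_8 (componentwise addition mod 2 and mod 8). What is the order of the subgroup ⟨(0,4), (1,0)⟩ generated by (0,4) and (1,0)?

4

|⟨(0,4)⟩| = 2 and |⟨(1,0)⟩| = 2, so |H| is a multiple of lcm(2, 2) = 2 and divides |G| = 16.
Closing under the operation: H = {(0,0), (0,4), (1,0), (1,4)}, so |H| = 4.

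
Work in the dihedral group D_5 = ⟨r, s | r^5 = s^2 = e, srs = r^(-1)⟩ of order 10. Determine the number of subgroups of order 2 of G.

|G| = 10 and 2 | 10, so subgroups of order 2 are possible by Lagrange.
The subgroups of order 2 are: {e, r^2s}; {e, r^3s}; {e, r^4s}; {e, rs}; … (5 in all).
So G has 5 subgroups of order 2.

5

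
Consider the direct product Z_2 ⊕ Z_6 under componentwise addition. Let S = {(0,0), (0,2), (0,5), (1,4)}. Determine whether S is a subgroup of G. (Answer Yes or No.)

No

(1,4) ∈ S but its inverse (1,2) ∉ S, so S is not a subgroup.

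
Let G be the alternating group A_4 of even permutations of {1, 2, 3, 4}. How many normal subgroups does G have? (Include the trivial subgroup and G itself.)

3

G has 10 subgroups. Checking conjugation-invariance by order — order 1: 1/1 normal; order 2: 0/3 normal; order 3: 0/4 normal; order 4: 1/1 normal; order 12: 1/1 normal.
Total normal subgroups: 3.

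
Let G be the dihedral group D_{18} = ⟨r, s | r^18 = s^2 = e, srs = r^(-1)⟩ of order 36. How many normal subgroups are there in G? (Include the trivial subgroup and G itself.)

9

G has 45 subgroups. Checking conjugation-invariance by order — order 1: 1/1 normal; order 2: 1/19 normal; order 3: 1/1 normal; order 4: 0/9 normal; order 6: 1/7 normal; order 9: 1/1 normal; order 12: 0/3 normal; order 18: 3/3 normal; order 36: 1/1 normal.
Total normal subgroups: 9.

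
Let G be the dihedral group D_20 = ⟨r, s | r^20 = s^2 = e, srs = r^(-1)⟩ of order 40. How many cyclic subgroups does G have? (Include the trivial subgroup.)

26

Each element a generates a cyclic subgroup ⟨a⟩; distinct elements may generate the same one (a cyclic group of order d has φ(d) generators).
Cyclic subgroups by order — order 1: 1; order 2: 21; order 4: 1; order 5: 1; order 10: 1; order 20: 1.
Total: 26.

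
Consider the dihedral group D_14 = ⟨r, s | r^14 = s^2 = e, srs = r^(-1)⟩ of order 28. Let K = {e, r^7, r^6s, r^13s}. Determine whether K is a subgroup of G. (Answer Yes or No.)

Yes

|K| = 4 divides |G| = 28, consistent with Lagrange.
K contains the identity, every element's inverse is in K, and K is closed under ·: it is a subgroup.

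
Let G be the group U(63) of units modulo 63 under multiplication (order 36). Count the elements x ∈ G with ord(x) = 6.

Enumerating element orders in G gives 24 elements of order 6.

24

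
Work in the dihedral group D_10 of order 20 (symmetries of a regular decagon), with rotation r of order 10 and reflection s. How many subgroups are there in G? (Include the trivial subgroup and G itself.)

|G| = 20, so by Lagrange every subgroup order divides 20. Divisors: 1, 2, 4, 5, 10, 20.
Subgroups by order — order 1: 1; order 2: 11; order 4: 5; order 5: 1; order 10: 3; order 20: 1.
Total: 1 + 11 + 5 + 1 + 3 + 1 = 22.

22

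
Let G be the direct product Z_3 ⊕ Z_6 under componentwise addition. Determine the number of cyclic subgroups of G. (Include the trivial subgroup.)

A cyclic subgroup of order d is generated by each of its φ(d) elements of order d, so the cyclic subgroups of order d number (#elements of order d)/φ(d).
Cyclic subgroups by order — order 1: 1; order 2: 1; order 3: 4; order 6: 4.
Total: 10.

10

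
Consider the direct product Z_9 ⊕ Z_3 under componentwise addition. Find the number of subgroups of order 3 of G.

|G| = 27 and 3 | 27, so subgroups of order 3 are possible by Lagrange.
The subgroups of order 3 are: {(0,0), (0,1), (0,2)}; {(0,0), (3,0), (6,0)}; {(0,0), (3,1), (6,2)}; {(0,0), (3,2), (6,1)}.
So G has 4 subgroups of order 3.

4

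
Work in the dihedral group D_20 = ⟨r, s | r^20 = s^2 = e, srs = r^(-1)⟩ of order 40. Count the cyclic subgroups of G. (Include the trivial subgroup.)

Each element a generates a cyclic subgroup ⟨a⟩; distinct elements may generate the same one (a cyclic group of order d has φ(d) generators).
Cyclic subgroups by order — order 1: 1; order 2: 21; order 4: 1; order 5: 1; order 10: 1; order 20: 1.
Total: 26.

26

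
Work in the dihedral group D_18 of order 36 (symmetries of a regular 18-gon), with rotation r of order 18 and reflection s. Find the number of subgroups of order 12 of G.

|G| = 36 and 12 | 36, so subgroups of order 12 are possible by Lagrange.
The subgroups of order 12 are: {e, r^3, r^6, r^9, r^12, r^15, rs, r^4s, r^7s, r^10s, r^13s, r^16s}; {e, r^3, r^6, r^9, r^12, r^15, r^2s, r^5s, r^8s, r^11s, r^14s, r^17s}; {e, r^3, r^6, r^9, r^12, r^15, s, r^3s, r^6s, r^9s, r^12s, r^15s}.
So G has 3 subgroups of order 12.

3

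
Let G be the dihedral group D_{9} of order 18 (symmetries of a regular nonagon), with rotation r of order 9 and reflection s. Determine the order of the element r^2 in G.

Computing powers of r^2: the smallest k with (r^2)^k = e is k = 9.

9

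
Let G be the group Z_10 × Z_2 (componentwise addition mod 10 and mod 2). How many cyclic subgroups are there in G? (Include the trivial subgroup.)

A cyclic subgroup of order d is generated by each of its φ(d) elements of order d, so the cyclic subgroups of order d number (#elements of order d)/φ(d).
Cyclic subgroups by order — order 1: 1; order 2: 3; order 5: 1; order 10: 3.
Total: 8.

8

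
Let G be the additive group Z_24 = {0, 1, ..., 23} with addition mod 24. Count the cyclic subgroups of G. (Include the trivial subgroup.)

8

Each element a generates a cyclic subgroup ⟨a⟩; distinct elements may generate the same one (a cyclic group of order d has φ(d) generators).
Cyclic subgroups by order — order 1: 1; order 2: 1; order 3: 1; order 4: 1; order 6: 1; order 8: 1; order 12: 1; order 24: 1.
Total: 8.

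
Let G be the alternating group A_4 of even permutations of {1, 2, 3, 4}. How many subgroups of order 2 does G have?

|G| = 12 and 2 | 12, so subgroups of order 2 are possible by Lagrange.
The subgroups of order 2 are: {e, (1 2)(3 4)}; {e, (1 3)(2 4)}; {e, (1 4)(2 3)}.
So G has 3 subgroups of order 2.

3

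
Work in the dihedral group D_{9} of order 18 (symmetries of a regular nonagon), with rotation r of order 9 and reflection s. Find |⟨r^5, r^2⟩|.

|⟨r^5⟩| = 9 and |⟨r^2⟩| = 9, so |H| is a multiple of lcm(9, 9) = 9 and divides |G| = 18.
Closing under the operation: H = {e, r, r^2, r^3, r^4, r^5, r^6, r^7, r^8}, so |H| = 9.

9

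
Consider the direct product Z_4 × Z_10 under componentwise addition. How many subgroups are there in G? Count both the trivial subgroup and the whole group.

16

|G| = 40, so by Lagrange every subgroup order divides 40. Divisors: 1, 2, 4, 5, 8, 10, 20, 40.
Subgroups by order — order 1: 1; order 2: 3; order 4: 3; order 5: 1; order 8: 1; order 10: 3; order 20: 3; order 40: 1.
Total: 1 + 3 + 3 + 1 + 1 + 3 + 3 + 1 = 16.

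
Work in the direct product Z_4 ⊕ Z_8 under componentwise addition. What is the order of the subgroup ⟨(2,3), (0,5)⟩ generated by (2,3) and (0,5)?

|⟨(2,3)⟩| = 8 and |⟨(0,5)⟩| = 8, so |H| is a multiple of lcm(8, 8) = 8 and divides |G| = 32.
Closing under the operation: H = {(0,0), (0,1), (0,2), (0,3), (0,4), (0,5), (0,6), (0,7), (2,0), (2,1), (2,2), (2,3), (2,4), (2,5), (2,6), (2,7)}, so |H| = 16.

16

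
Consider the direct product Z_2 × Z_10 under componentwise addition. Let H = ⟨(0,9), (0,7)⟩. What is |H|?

|⟨(0,9)⟩| = 10 and |⟨(0,7)⟩| = 10, so |H| is a multiple of lcm(10, 10) = 10 and divides |G| = 20.
Closing under the operation: H = {(0,0), (0,1), (0,2), (0,3), (0,4), (0,5), (0,6), (0,7), (0,8), (0,9)}, so |H| = 10.

10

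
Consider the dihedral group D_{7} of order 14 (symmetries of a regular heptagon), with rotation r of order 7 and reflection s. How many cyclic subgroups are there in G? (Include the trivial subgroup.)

Group the elements of G by the cyclic subgroup they generate; each cyclic subgroup of order d accounts for φ(d) elements.
Cyclic subgroups by order — order 1: 1; order 2: 7; order 7: 1.
Total: 9.

9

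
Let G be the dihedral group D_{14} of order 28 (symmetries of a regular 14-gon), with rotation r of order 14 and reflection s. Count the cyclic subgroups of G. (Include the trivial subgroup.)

18

Each element a generates a cyclic subgroup ⟨a⟩; distinct elements may generate the same one (a cyclic group of order d has φ(d) generators).
Cyclic subgroups by order — order 1: 1; order 2: 15; order 7: 1; order 14: 1.
Total: 18.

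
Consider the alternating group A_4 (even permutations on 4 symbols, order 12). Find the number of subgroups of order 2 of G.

3

|G| = 12 and 2 | 12, so subgroups of order 2 are possible by Lagrange.
The subgroups of order 2 are: {e, (1 2)(3 4)}; {e, (1 3)(2 4)}; {e, (1 4)(2 3)}.
So G has 3 subgroups of order 2.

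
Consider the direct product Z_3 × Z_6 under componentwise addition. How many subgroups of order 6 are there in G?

|G| = 18 and 6 | 18, so subgroups of order 6 are possible by Lagrange.
The subgroups of order 6 are: {(0,0), (0,1), (0,2), (0,3), (0,4), (0,5)}; {(0,0), (0,3), (1,0), (1,3), (2,0), (2,3)}; {(0,0), (0,3), (1,1), (1,4), (2,2), (2,5)}; {(0,0), (0,3), (1,2), (1,5), (2,1), (2,4)}.
So G has 4 subgroups of order 6.

4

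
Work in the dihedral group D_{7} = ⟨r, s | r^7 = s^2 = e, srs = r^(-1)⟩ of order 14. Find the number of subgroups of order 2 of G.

7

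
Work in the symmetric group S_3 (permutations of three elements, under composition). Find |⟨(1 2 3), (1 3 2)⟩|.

3

|⟨(1 2 3)⟩| = 3 and |⟨(1 3 2)⟩| = 3, so |H| is a multiple of lcm(3, 3) = 3 and divides |G| = 6.
Closing under the operation: H = {e, (1 2 3), (1 3 2)}, so |H| = 3.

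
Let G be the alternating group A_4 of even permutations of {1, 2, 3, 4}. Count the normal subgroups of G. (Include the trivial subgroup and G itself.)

3

G has 10 subgroups. Checking conjugation-invariance by order — order 1: 1/1 normal; order 2: 0/3 normal; order 3: 0/4 normal; order 4: 1/1 normal; order 12: 1/1 normal.
Total normal subgroups: 3.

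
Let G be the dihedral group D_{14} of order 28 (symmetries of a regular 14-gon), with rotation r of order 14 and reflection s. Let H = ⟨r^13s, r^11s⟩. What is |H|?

|⟨r^13s⟩| = 2 and |⟨r^11s⟩| = 2, so |H| is a multiple of lcm(2, 2) = 2 and divides |G| = 28.
Closing under the operation: H = {e, r^2, r^4, r^6, r^8, r^10, r^12, rs, r^3s, r^5s, r^7s, r^9s, r^11s, r^13s}, so |H| = 14.

14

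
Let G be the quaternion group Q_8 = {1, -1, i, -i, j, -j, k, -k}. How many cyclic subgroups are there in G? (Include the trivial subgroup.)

5

A cyclic subgroup of order d is generated by each of its φ(d) elements of order d, so the cyclic subgroups of order d number (#elements of order d)/φ(d).
Cyclic subgroups by order — order 1: 1; order 2: 1; order 4: 3.
Total: 5.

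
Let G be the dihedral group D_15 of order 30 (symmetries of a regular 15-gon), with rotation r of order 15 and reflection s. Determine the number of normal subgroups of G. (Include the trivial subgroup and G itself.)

5

G has 28 subgroups. Checking conjugation-invariance by order — order 1: 1/1 normal; order 2: 0/15 normal; order 3: 1/1 normal; order 5: 1/1 normal; order 6: 0/5 normal; order 10: 0/3 normal; order 15: 1/1 normal; order 30: 1/1 normal.
Total normal subgroups: 5.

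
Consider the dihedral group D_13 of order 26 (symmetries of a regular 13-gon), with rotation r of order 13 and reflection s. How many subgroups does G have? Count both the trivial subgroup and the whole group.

16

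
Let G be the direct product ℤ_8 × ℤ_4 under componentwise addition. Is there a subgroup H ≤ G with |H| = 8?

Yes

8 | 32. A subgroup of order 8 is {(0,0), (0,1), (0,2), (0,3), (4,0), (4,1), (4,2), (4,3)}.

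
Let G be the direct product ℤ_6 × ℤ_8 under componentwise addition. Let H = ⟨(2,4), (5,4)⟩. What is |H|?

12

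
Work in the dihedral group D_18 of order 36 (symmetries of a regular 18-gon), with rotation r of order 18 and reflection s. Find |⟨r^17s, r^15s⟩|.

18

|⟨r^17s⟩| = 2 and |⟨r^15s⟩| = 2, so |H| is a multiple of lcm(2, 2) = 2 and divides |G| = 36.
Closing under the operation: H = {e, r^2, r^4, r^6, r^8, r^10, r^12, r^14, r^16, rs, r^3s, r^5s, r^7s, r^9s, r^11s, r^13s, r^15s, r^17s}, so |H| = 18.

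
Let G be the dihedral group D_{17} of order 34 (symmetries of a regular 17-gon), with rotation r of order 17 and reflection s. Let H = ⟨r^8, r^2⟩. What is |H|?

|⟨r^8⟩| = 17 and |⟨r^2⟩| = 17, so |H| is a multiple of lcm(17, 17) = 17 and divides |G| = 34.
Closing under the operation: H = {e, r, r^2, r^3, r^4, r^5, r^6, r^7, r^8, r^9, r^10, r^11, r^12, r^13, r^14, r^15, r^16}, so |H| = 17.

17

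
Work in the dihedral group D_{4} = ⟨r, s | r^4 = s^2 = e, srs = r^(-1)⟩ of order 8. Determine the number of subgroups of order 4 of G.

|G| = 8 and 4 | 8, so subgroups of order 4 are possible by Lagrange.
The subgroups of order 4 are: {e, r, r^2, r^3}; {e, r^2, s, r^2s}; {e, r^2, rs, r^3s}.
So G has 3 subgroups of order 4.

3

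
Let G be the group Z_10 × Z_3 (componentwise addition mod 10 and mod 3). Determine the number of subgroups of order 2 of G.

|G| = 30 and 2 | 30, so subgroups of order 2 are possible by Lagrange.
The subgroups of order 2 are: {(0,0), (5,0)}.
So G has 1 subgroup of order 2.

1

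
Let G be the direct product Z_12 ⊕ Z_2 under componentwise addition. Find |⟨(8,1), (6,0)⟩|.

12

|⟨(8,1)⟩| = 6 and |⟨(6,0)⟩| = 2, so |H| is a multiple of lcm(6, 2) = 6 and divides |G| = 24.
Closing under the operation: H = {(0,0), (0,1), (2,0), (2,1), (4,0), (4,1), (6,0), (6,1), (8,0), (8,1), (10,0), (10,1)}, so |H| = 12.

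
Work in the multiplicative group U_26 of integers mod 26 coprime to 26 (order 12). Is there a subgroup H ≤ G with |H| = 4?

Yes

4 | 12. A subgroup of order 4 is {1, 5, 21, 25}.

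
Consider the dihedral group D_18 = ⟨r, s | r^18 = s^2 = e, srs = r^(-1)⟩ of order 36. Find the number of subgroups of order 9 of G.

1

|G| = 36 and 9 | 36, so subgroups of order 9 are possible by Lagrange.
The subgroups of order 9 are: {e, r^2, r^4, r^6, r^8, r^10, r^12, r^14, r^16}.
So G has 1 subgroup of order 9.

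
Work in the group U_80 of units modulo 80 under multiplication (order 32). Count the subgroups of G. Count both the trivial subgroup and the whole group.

|G| = 32, so by Lagrange every subgroup order divides 32. Divisors: 1, 2, 4, 8, 16, 32.
Subgroups by order — order 1: 1; order 2: 7; order 4: 19; order 8: 19; order 16: 7; order 32: 1.
Total: 1 + 7 + 19 + 19 + 7 + 1 = 54.

54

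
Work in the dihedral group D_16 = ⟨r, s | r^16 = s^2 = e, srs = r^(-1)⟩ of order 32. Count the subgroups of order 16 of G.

|G| = 32 and 16 | 32, so subgroups of order 16 are possible by Lagrange.
The subgroups of order 16 are: {e, r, r^2, r^3, r^4, r^5, r^6, r^7, r^8, r^9, r^10, r^11, r^12, r^13, r^14, r^15}; {e, r^2, r^4, r^6, r^8, r^10, r^12, r^14, s, r^2s, r^4s, r^6s, r^8s, r^10s, r^12s, r^14s}; {e, r^2, r^4, r^6, r^8, r^10, r^12, r^14, rs, r^3s, r^5s, r^7s, r^9s, r^11s, r^13s, r^15s}.
So G has 3 subgroups of order 16.

3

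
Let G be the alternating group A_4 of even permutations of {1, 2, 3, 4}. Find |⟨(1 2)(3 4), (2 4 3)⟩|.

|⟨(1 2)(3 4)⟩| = 2 and |⟨(2 4 3)⟩| = 3, so |H| is a multiple of lcm(2, 3) = 6 and divides |G| = 12.
Closing {(1 2)(3 4), (2 4 3)} under the group operation gives all of G, so |H| = 12.

12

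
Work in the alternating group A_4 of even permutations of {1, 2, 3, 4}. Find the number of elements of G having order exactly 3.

The elements of order 3 are: (2 3 4), (2 4 3), (1 2 3), (1 2 4), (1 3 2), (1 3 4), (1 4 2), (1 4 3).
That's 8.

8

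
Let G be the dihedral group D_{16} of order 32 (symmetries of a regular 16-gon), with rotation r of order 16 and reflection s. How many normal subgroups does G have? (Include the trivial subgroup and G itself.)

G has 36 subgroups. Checking conjugation-invariance by order — order 1: 1/1 normal; order 2: 1/17 normal; order 4: 1/9 normal; order 8: 1/5 normal; order 16: 3/3 normal; order 32: 1/1 normal.
Total normal subgroups: 8.

8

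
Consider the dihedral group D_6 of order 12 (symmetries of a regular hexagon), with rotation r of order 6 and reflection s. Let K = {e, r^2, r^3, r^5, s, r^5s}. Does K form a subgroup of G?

No

r^5 ∈ K but its inverse r ∉ K, so K is not a subgroup.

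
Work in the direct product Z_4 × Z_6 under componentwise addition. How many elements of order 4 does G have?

4

An element (a,b) has order lcm(ord(a), ord(b)); count pairs with lcm equal to 4.
Enumerating gives 4 such elements.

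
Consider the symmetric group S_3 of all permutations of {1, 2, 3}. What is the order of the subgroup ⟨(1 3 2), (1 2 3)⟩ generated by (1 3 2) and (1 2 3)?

3

|⟨(1 3 2)⟩| = 3 and |⟨(1 2 3)⟩| = 3, so |H| is a multiple of lcm(3, 3) = 3 and divides |G| = 6.
Closing under the operation: H = {e, (1 2 3), (1 3 2)}, so |H| = 3.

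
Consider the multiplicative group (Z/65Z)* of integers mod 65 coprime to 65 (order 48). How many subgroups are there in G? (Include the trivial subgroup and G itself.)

|G| = 48, so by Lagrange every subgroup order divides 48. Divisors: 1, 2, 3, 4, 6, 8, 12, 16, 24, 48.
Subgroups by order — order 1: 1; order 2: 3; order 3: 1; order 4: 7; order 6: 3; order 8: 3; order 12: 7; order 16: 1; order 24: 3; order 48: 1.
Total: 1 + 3 + 1 + 7 + 3 + 3 + 7 + 1 + 3 + 1 = 30.

30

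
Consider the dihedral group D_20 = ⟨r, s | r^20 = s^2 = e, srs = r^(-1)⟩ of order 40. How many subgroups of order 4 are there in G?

11

|G| = 40 and 4 | 40, so subgroups of order 4 are possible by Lagrange.
The subgroups of order 4 are: {e, r^10, s, r^10s}; {e, r^10, rs, r^11s}; {e, r^10, r^2s, r^12s}; {e, r^10, r^3s, r^13s}; … (11 in all).
So G has 11 subgroups of order 4.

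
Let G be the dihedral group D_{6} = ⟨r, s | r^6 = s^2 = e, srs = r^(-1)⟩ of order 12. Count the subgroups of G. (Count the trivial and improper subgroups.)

|G| = 12, so by Lagrange every subgroup order divides 12. Divisors: 1, 2, 3, 4, 6, 12.
Subgroups by order — order 1: 1; order 2: 7; order 3: 1; order 4: 3; order 6: 3; order 12: 1.
Total: 1 + 7 + 1 + 3 + 3 + 1 = 16.

16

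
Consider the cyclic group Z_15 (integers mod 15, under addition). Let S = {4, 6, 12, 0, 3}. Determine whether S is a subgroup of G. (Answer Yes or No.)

4 ∈ S but its inverse 11 ∉ S, so S is not a subgroup.

No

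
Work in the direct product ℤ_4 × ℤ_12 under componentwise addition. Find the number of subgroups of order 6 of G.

|G| = 48 and 6 | 48, so subgroups of order 6 are possible by Lagrange.
The subgroups of order 6 are: {(0,0), (0,2), (0,4), (0,6), (0,8), (0,10)}; {(0,0), (0,4), (0,8), (2,0), (2,4), (2,8)}; {(0,0), (0,4), (0,8), (2,2), (2,6), (2,10)}.
So G has 3 subgroups of order 6.

3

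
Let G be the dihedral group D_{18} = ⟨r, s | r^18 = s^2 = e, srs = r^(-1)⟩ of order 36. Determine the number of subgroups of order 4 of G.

9

|G| = 36 and 4 | 36, so subgroups of order 4 are possible by Lagrange.
The subgroups of order 4 are: {e, r^9, rs, r^10s}; {e, r^9, r^2s, r^11s}; {e, r^9, r^3s, r^12s}; {e, r^9, r^4s, r^13s}; … (9 in all).
So G has 9 subgroups of order 4.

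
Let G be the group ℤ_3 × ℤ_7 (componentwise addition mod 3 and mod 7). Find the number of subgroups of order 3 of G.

|G| = 21 and 3 | 21, so subgroups of order 3 are possible by Lagrange.
The subgroups of order 3 are: {(0,0), (1,0), (2,0)}.
So G has 1 subgroup of order 3.

1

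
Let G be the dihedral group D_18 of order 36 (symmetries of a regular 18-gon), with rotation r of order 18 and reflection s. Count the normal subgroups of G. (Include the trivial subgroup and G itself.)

9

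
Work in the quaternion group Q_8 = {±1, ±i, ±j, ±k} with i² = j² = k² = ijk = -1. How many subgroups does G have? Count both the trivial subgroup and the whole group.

|G| = 8, so by Lagrange every subgroup order divides 8. Divisors: 1, 2, 4, 8.
Subgroups by order — order 1: 1; order 2: 1; order 4: 3; order 8: 1.
Total: 1 + 1 + 3 + 1 = 6.

6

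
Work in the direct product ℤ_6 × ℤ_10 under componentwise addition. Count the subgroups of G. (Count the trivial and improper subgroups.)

20

|G| = 60, so by Lagrange every subgroup order divides 60. Divisors: 1, 2, 3, 4, 5, 6, 10, 12, 15, 20, 30, 60.
Subgroups by order — order 1: 1; order 2: 3; order 3: 1; order 4: 1; order 5: 1; order 6: 3; order 10: 3; order 12: 1; order 15: 1; order 20: 1; order 30: 3; order 60: 1.
Total: 1 + 3 + 1 + 1 + 1 + 3 + 3 + 1 + 1 + 1 + 3 + 1 = 20.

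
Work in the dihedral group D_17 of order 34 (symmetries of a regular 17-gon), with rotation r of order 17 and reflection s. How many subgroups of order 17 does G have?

|G| = 34 and 17 | 34, so subgroups of order 17 are possible by Lagrange.
The subgroups of order 17 are: {e, r, r^2, r^3, r^4, r^5, r^6, r^7, r^8, r^9, r^10, r^11, r^12, r^13, r^14, r^15, r^16}.
So G has 1 subgroup of order 17.

1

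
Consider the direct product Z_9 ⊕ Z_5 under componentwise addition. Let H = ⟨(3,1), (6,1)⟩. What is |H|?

|⟨(3,1)⟩| = 15 and |⟨(6,1)⟩| = 15, so |H| is a multiple of lcm(15, 15) = 15 and divides |G| = 45.
Closing under the operation: H = {(0,0), (0,1), (0,2), (0,3), (0,4), (3,0), (3,1), (3,2), (3,3), (3,4), (6,0), (6,1), (6,2), (6,3), (6,4)}, so |H| = 15.

15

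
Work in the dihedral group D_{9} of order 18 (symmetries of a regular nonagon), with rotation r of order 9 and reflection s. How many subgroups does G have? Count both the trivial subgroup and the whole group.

16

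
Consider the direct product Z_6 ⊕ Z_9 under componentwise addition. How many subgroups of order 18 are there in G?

4

|G| = 54 and 18 | 54, so subgroups of order 18 are possible by Lagrange.
The subgroups of order 18 are: {(0,0), (0,1), (0,2), (0,3), (0,4), (0,5), (0,6), (0,7), (0,8), (3,0), (3,1), (3,2), (3,3), (3,4), (3,5), (3,6), (3,7), (3,8)}; {(0,0), (0,3), (0,6), (1,0), (1,3), (1,6), (2,0), (2,3), (2,6), (3,0), (3,3), (3,6), (4,0), (4,3), (4,6), (5,0), (5,3), (5,6)}; {(0,0), (0,3), (0,6), (1,1), (1,4), (1,7), (2,2), (2,5), (2,8), (3,0), (3,3), (3,6), (4,1), (4,4), (4,7), (5,2), (5,5), (5,8)}; {(0,0), (0,3), (0,6), (1,2), (1,5), (1,8), (2,1), (2,4), (2,7), (3,0), (3,3), (3,6), (4,2), (4,5), (4,8), (5,1), (5,4), (5,7)}.
So G has 4 subgroups of order 18.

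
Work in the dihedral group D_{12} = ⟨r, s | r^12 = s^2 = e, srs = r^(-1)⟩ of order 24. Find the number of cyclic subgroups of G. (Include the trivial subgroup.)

18

Group the elements of G by the cyclic subgroup they generate; each cyclic subgroup of order d accounts for φ(d) elements.
Cyclic subgroups by order — order 1: 1; order 2: 13; order 3: 1; order 4: 1; order 6: 1; order 12: 1.
Total: 18.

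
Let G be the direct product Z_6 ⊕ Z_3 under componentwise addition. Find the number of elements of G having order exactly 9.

An element (a,b) has order lcm(ord(a), ord(b)); count pairs with lcm equal to 9.
Enumerating gives 0 such elements.

0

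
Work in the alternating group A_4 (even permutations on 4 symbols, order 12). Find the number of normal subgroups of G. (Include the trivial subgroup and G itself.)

3

G has 10 subgroups. Checking conjugation-invariance by order — order 1: 1/1 normal; order 2: 0/3 normal; order 3: 0/4 normal; order 4: 1/1 normal; order 12: 1/1 normal.
Total normal subgroups: 3.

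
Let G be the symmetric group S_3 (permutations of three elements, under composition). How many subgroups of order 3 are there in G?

|G| = 6 and 3 | 6, so subgroups of order 3 are possible by Lagrange.
The subgroups of order 3 are: {e, (1 2 3), (1 3 2)}.
So G has 1 subgroup of order 3.

1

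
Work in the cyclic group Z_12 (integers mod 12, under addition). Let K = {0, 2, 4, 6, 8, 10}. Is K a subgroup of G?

Yes

|K| = 6 divides |G| = 12, consistent with Lagrange.
K contains the identity, every element's inverse is in K, and K is closed under +: it is a subgroup.
In fact K = ⟨2⟩.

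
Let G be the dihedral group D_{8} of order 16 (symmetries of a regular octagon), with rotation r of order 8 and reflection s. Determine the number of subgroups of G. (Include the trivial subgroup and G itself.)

19

|G| = 16, so by Lagrange every subgroup order divides 16. Divisors: 1, 2, 4, 8, 16.
Subgroups by order — order 1: 1; order 2: 9; order 4: 5; order 8: 3; order 16: 1.
Total: 1 + 9 + 5 + 3 + 1 = 19.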